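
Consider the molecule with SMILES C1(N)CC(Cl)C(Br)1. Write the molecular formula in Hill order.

C4H7BrClN

Atom tally by fragment:
  cyclobutane ring core → C:4 H:8
  (− 3 ring H displaced by substituents)
  + NH2 → N:1 H:2
  + Cl → Cl:1
  + Br → Br:1
Element totals:
  C: 4
  H: 7
  Br: 1
  Cl: 1
  N: 1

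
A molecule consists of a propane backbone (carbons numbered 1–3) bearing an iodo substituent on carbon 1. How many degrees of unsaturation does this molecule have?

Atom tally by fragment:
  ICH2 → C:1 H:2 I:1
  CH2 → C:1 H:2
  CH3 → C:1 H:3
Element totals:
  C: 3
  H: 7
  I: 1
Molecular formula: C3H7I.
DoU = (2C + 2 + N − H − X) / 2 = (2·3 + 2 + 0 − 7 − 1) / 2 = 0.

0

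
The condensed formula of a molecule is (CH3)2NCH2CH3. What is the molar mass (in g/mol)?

73.14 g/mol

Atom tally by fragment:
  (CH3)2NCH2 → C:3 H:8 N:1
  CH3 → C:1 H:3
Element totals:
  C: 4
  H: 11
  N: 1
Molecular formula: C4H11N.
  M = 4(12.011) + 11(1.008) + 14.007
    = 48.044 + 11.088 + 14.007 = 73.139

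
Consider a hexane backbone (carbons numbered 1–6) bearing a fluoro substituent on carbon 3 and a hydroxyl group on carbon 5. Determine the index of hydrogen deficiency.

0

Atom tally by fragment:
  CH3 → C:1 H:3
  CH2 → C:1 H:2
  CH(F) → C:1 H:1 F:1
  CH2 → C:1 H:2
  CH(OH) → C:1 H:2 O:1
  CH3 → C:1 H:3
Element totals:
  C: 6
  H: 13
  F: 1
  O: 1
Molecular formula: C6H13FO.
DoU = (2C + 2 + N − H − X) / 2 = (2·6 + 2 + 0 − 13 − 1) / 2 = 0.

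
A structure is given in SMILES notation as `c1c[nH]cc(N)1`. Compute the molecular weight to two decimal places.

82.11 g/mol

Atom tally by fragment:
  pyrrole ring core → C:4 H:5 N:1
  (− 1 ring H displaced by substituents)
  + NH2 → N:1 H:2
Element totals:
  C: 4
  H: 6
  N: 2
Molecular formula: C4H6N2.
  M = 4(12.011) + 6(1.008) + 2(14.007)
    = 48.044 + 6.048 + 28.014 = 82.106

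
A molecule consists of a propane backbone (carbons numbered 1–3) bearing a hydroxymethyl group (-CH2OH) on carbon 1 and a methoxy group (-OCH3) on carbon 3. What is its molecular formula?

C5H12O2

Atom tally by fragment:
  HOCH2CH2 → C:2 H:5 O:1
  CH2 → C:1 H:2
  CH2OCH3 → C:2 H:5 O:1
Element totals:
  C: 5
  H: 12
  O: 2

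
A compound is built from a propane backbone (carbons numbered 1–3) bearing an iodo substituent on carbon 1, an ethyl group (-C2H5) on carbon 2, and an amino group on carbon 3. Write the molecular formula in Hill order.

Atom tally by fragment:
  ICH2 → C:1 H:2 I:1
  CH(C2H5) → C:3 H:6
  CH2NH2 → C:1 H:4 N:1
Element totals:
  C: 5
  H: 12
  I: 1
  N: 1

C5H12IN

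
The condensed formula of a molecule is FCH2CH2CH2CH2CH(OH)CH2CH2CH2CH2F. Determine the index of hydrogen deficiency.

0

Atom tally by fragment:
  FCH2 → C:1 H:2 F:1
  CH2 → C:1 H:2
  CH2 → C:1 H:2
  CH2 → C:1 H:2
  CH(OH) → C:1 H:2 O:1
  CH2 → C:1 H:2
  CH2 → C:1 H:2
  CH2 → C:1 H:2
  CH2F → C:1 H:2 F:1
Element totals:
  C: 9
  H: 18
  F: 2
  O: 1
Molecular formula: C9H18F2O.
DoU = (2C + 2 + N − H − X) / 2 = (2·9 + 2 + 0 − 18 − 2) / 2 = 0.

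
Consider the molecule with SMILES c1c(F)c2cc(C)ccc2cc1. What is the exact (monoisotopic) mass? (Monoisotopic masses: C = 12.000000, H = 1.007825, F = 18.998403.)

Atom tally by fragment:
  naphthalene ring system core → C:10 H:8
  (− 2 ring H displaced by substituents)
  + F → F:1
  + CH3 → C:1 H:3
Element totals:
  C: 11
  H: 9
  F: 1
Molecular formula: C11H9F.
  M = 11(12.0) + 9(1.007825) + 18.998403
    = 132.000000 + 9.070425 + 18.998403 = 160.068828

160.0688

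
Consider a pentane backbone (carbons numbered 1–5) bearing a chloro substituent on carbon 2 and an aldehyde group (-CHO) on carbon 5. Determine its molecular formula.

C6H11ClO

Atom tally by fragment:
  CH3 → C:1 H:3
  CH(Cl) → C:1 H:1 Cl:1
  CH2 → C:1 H:2
  CH2 → C:1 H:2
  CH2CHO → C:2 H:3 O:1
Element totals:
  C: 6
  H: 11
  Cl: 1
  O: 1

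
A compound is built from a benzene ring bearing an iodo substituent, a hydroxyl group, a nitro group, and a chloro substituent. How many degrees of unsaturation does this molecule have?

Atom tally by fragment:
  benzene ring core → C:6 H:6
  (− 4 ring H displaced by substituents)
  + I → I:1
  + OH → O:1 H:1
  + NO2 → N:1 O:2
  + Cl → Cl:1
Element totals:
  C: 6
  H: 3
  Cl: 1
  I: 1
  N: 1
  O: 3
Molecular formula: C6H3ClINO3.
DoU = (2C + 2 + N − H − X) / 2 = (2·6 + 2 + 1 − 3 − 2) / 2 = 5.

5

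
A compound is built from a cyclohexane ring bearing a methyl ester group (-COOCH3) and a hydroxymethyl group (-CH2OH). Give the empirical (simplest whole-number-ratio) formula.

C9H16O3

Atom tally by fragment:
  cyclohexane ring core → C:6 H:12
  (− 2 ring H displaced by substituents)
  + COOCH3 → C:2 H:3 O:2
  + CH2OH → C:1 H:3 O:1
Element totals:
  C: 9
  H: 16
  O: 3
Molecular formula: C9H16O3.
gcd of subscripts (9, 16, 3) = 1, so the empirical formula equals the molecular formula.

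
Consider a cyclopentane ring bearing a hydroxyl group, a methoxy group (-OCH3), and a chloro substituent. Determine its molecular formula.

Atom tally by fragment:
  cyclopentane ring core → C:5 H:10
  (− 3 ring H displaced by substituents)
  + OH → O:1 H:1
  + OCH3 → C:1 H:3 O:1
  + Cl → Cl:1
Element totals:
  C: 6
  H: 11
  Cl: 1
  O: 2

C6H11ClO2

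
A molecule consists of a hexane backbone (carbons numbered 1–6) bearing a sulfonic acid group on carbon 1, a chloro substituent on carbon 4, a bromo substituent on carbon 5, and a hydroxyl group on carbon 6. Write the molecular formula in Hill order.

Atom tally by fragment:
  HO3SCH2 → C:1 H:3 S:1 O:3
  CH2 → C:1 H:2
  CH2 → C:1 H:2
  CH(Cl) → C:1 H:1 Cl:1
  CH(Br) → C:1 H:1 Br:1
  CH2OH → C:1 H:3 O:1
Element totals:
  C: 6
  H: 12
  Br: 1
  Cl: 1
  O: 4
  S: 1

C6H12BrClO4S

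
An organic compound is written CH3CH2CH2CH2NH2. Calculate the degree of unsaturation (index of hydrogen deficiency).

Element totals:
  C: 4
  H: 11
  N: 1
Molecular formula: C4H11N.
DoU = (2C + 2 + N − H − X) / 2 = (2·4 + 2 + 1 − 11 − 0) / 2 = 0.

0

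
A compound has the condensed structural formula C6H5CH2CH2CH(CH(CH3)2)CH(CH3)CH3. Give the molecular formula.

C15H24

Element totals:
  C: 15
  H: 24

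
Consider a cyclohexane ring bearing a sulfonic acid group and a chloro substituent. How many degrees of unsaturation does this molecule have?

Atom tally by fragment:
  cyclohexane ring core → C:6 H:12
  (− 2 ring H displaced by substituents)
  + SO3H → S:1 O:3 H:1
  + Cl → Cl:1
Element totals:
  C: 6
  H: 11
  Cl: 1
  O: 3
  S: 1
Molecular formula: C6H11ClO3S.
DoU = (2C + 2 + N − H − X) / 2 = (2·6 + 2 + 0 − 11 − 1) / 2 = 1.

1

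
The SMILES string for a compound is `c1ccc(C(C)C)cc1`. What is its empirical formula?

Atom tally by fragment:
  benzene ring core → C:6 H:6
  (− 1 ring H displaced by substituents)
  + CH(CH3)2 → C:3 H:7
Element totals:
  C: 9
  H: 12
Molecular formula: C9H12.
gcd of subscripts = 3; dividing each by 3:
  C: 9/3 = 3
  H: 12/3 = 4

C3H4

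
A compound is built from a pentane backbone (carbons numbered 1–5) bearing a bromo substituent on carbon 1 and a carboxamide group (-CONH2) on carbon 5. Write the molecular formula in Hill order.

C6H12BrNO

Atom tally by fragment:
  BrCH2 → C:1 H:2 Br:1
  CH2 → C:1 H:2
  CH2 → C:1 H:2
  CH2 → C:1 H:2
  CH2CONH2 → C:2 H:4 O:1 N:1
Element totals:
  C: 6
  H: 12
  Br: 1
  N: 1
  O: 1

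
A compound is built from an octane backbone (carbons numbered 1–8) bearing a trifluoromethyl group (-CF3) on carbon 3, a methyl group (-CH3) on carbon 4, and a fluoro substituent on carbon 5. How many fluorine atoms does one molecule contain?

4

Atom tally by fragment:
  CH3 → C:1 H:3
  CH2 → C:1 H:2
  CH(CF3) → C:2 H:1 F:3
  CH(CH3) → C:2 H:4
  CH(F) → C:1 H:1 F:1
  CH2 → C:1 H:2
  CH2 → C:1 H:2
  CH3 → C:1 H:3
Element totals:
  C: 10
  H: 18
  F: 4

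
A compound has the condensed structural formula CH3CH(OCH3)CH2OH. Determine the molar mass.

90.12 g/mol

Atom tally by fragment:
  CH3 → C:1 H:3
  CH(OCH3) → C:2 H:4 O:1
  CH2OH → C:1 H:3 O:1
Element totals:
  C: 4
  H: 10
  O: 2
Molecular formula: C4H10O2.
  M = 4(12.011) + 10(1.008) + 2(15.999)
    = 48.044 + 10.080 + 31.998 = 90.122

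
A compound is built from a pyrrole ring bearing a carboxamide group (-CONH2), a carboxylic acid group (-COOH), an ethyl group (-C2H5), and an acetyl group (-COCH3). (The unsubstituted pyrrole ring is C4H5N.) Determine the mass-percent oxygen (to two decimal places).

Atom tally by fragment:
  pyrrole ring core → C:4 H:5 N:1
  (− 4 ring H displaced by substituents)
  + CONH2 → C:1 H:2 O:1 N:1
  + COOH → C:1 H:1 O:2
  + C2H5 → C:2 H:5
  + COCH3 → C:2 H:3 O:1
Element totals:
  C: 10
  H: 12
  N: 2
  O: 4
Molecular formula: C10H12N2O4.
Molar mass = 224.216 g/mol.
Mass from O: 4 × 15.999 = 63.996 g/mol.
%O = 63.996 / 224.216 × 100 = 28.54%.

28.54%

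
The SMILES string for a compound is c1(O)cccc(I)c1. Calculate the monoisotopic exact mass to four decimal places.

219.9385

Atom tally by fragment:
  benzene ring core → C:6 H:6
  (− 2 ring H displaced by substituents)
  + OH → O:1 H:1
  + I → I:1
Element totals:
  C: 6
  H: 5
  I: 1
  O: 1
Molecular formula: C6H5IO.
  M = 6(12.0) + 5(1.007825) + 126.904472 + 15.994915
    = 72.000000 + 5.039125 + 126.904472 + 15.994915 = 219.938512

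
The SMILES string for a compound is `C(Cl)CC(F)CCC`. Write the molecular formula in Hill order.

C6H12ClF

Atom tally by fragment:
  ClCH2 → C:1 H:2 Cl:1
  CH2 → C:1 H:2
  CH(F) → C:1 H:1 F:1
  CH2 → C:1 H:2
  CH2 → C:1 H:2
  CH3 → C:1 H:3
Element totals:
  C: 6
  H: 12
  Cl: 1
  F: 1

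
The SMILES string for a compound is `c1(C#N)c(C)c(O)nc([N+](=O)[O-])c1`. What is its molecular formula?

Atom tally by fragment:
  pyridine ring core → C:5 H:5 N:1
  (− 4 ring H displaced by substituents)
  + CN → C:1 N:1
  + CH3 → C:1 H:3
  + OH → O:1 H:1
  + NO2 → N:1 O:2
Element totals:
  C: 7
  H: 5
  N: 3
  O: 3

C7H5N3O3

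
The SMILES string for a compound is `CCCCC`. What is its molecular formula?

Atom tally by fragment:
  CH3 → C:1 H:3
  CH2 → C:1 H:2
  CH2 → C:1 H:2
  CH2 → C:1 H:2
  CH3 → C:1 H:3
Element totals:
  C: 5
  H: 12

C5H12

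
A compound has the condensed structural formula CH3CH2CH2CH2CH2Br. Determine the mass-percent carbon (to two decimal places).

Atom tally by fragment:
  CH3 → C:1 H:3
  CH2 → C:1 H:2
  CH2 → C:1 H:2
  CH2 → C:1 H:2
  CH2Br → C:1 H:2 Br:1
Element totals:
  C: 5
  H: 11
  Br: 1
Molecular formula: C5H11Br.
Molar mass = 151.047 g/mol.
Mass from C: 5 × 12.011 = 60.055 g/mol.
%C = 60.055 / 151.047 × 100 = 39.76%.

39.76%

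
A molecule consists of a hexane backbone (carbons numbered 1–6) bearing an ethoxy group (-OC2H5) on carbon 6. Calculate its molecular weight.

Atom tally by fragment:
  CH3 → C:1 H:3
  CH2 → C:1 H:2
  CH2 → C:1 H:2
  CH2 → C:1 H:2
  CH2 → C:1 H:2
  CH2OC2H5 → C:3 H:7 O:1
Element totals:
  C: 8
  H: 18
  O: 1
Molecular formula: C8H18O.
  M = 8(12.011) + 18(1.008) + 15.999
    = 96.088 + 18.144 + 15.999 = 130.231

130.23 g/mol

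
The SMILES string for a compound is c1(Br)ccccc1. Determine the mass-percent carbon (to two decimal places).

45.90%

Atom tally by fragment:
  benzene ring core → C:6 H:6
  (− 1 ring H displaced by substituents)
  + Br → Br:1
Element totals:
  C: 6
  H: 5
  Br: 1
Molecular formula: C6H5Br.
Molar mass = 157.010 g/mol.
Mass from C: 6 × 12.011 = 72.066 g/mol.
%C = 72.066 / 157.010 × 100 = 45.90%.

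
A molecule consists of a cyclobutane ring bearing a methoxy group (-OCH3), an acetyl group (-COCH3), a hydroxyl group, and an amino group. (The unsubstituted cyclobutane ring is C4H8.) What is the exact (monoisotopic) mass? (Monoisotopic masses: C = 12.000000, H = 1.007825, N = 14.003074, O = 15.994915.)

Atom tally by fragment:
  cyclobutane ring core → C:4 H:8
  (− 4 ring H displaced by substituents)
  + OCH3 → C:1 H:3 O:1
  + COCH3 → C:2 H:3 O:1
  + OH → O:1 H:1
  + NH2 → N:1 H:2
Element totals:
  C: 7
  H: 13
  N: 1
  O: 3
Molecular formula: C7H13NO3.
  M = 7(12.0) + 13(1.007825) + 14.003074 + 3(15.994915)
    = 84.000000 + 13.101725 + 14.003074 + 47.984745 = 159.089544

159.0895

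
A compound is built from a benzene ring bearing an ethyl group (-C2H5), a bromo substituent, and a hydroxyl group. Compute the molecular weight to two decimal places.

201.06 g/mol

Atom tally by fragment:
  benzene ring core → C:6 H:6
  (− 3 ring H displaced by substituents)
  + C2H5 → C:2 H:5
  + Br → Br:1
  + OH → O:1 H:1
Element totals:
  C: 8
  H: 9
  Br: 1
  O: 1
Molecular formula: C8H9BrO.
  M = 8(12.011) + 9(1.008) + 79.904 + 15.999
    = 96.088 + 9.072 + 79.904 + 15.999 = 201.063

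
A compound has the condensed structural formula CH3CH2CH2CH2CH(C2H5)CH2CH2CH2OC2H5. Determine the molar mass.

186.34 g/mol

Atom tally by fragment:
  CH3 → C:1 H:3
  CH2 → C:1 H:2
  CH2 → C:1 H:2
  CH2 → C:1 H:2
  CH(C2H5) → C:3 H:6
  CH2 → C:1 H:2
  CH2 → C:1 H:2
  CH2OC2H5 → C:3 H:7 O:1
Element totals:
  C: 12
  H: 26
  O: 1
Molecular formula: C12H26O.
  M = 12(12.011) + 26(1.008) + 15.999
    = 144.132 + 26.208 + 15.999 = 186.339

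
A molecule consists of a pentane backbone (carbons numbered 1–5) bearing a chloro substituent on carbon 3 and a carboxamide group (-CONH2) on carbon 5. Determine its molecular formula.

Atom tally by fragment:
  CH3 → C:1 H:3
  CH2 → C:1 H:2
  CH(Cl) → C:1 H:1 Cl:1
  CH2 → C:1 H:2
  CH2CONH2 → C:2 H:4 O:1 N:1
Element totals:
  C: 6
  H: 12
  Cl: 1
  N: 1
  O: 1

C6H12ClNO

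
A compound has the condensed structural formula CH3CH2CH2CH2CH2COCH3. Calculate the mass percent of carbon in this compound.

73.63%

Atom tally by fragment:
  CH3 → C:1 H:3
  CH2 → C:1 H:2
  CH2 → C:1 H:2
  CH2 → C:1 H:2
  CH2COCH3 → C:3 H:5 O:1
Element totals:
  C: 7
  H: 14
  O: 1
Molecular formula: C7H14O.
Molar mass = 114.188 g/mol.
Mass from C: 7 × 12.011 = 84.077 g/mol.
%C = 84.077 / 114.188 × 100 = 73.63%.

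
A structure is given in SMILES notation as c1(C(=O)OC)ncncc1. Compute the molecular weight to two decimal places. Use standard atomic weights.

138.13 g/mol

Atom tally by fragment:
  pyrimidine ring core → C:4 H:4 N:2
  (− 1 ring H displaced by substituents)
  + COOCH3 → C:2 H:3 O:2
Element totals:
  C: 6
  H: 6
  N: 2
  O: 2
Molecular formula: C6H6N2O2.
  M = 6(12.011) + 6(1.008) + 2(14.007) + 2(15.999)
    = 72.066 + 6.048 + 28.014 + 31.998 = 138.126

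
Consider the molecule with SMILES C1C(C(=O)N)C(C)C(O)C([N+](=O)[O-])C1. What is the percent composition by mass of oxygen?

31.65%

Atom tally by fragment:
  cyclohexane ring core → C:6 H:12
  (− 4 ring H displaced by substituents)
  + CONH2 → C:1 H:2 O:1 N:1
  + CH3 → C:1 H:3
  + OH → O:1 H:1
  + NO2 → N:1 O:2
Element totals:
  C: 8
  H: 14
  N: 2
  O: 4
Molecular formula: C8H14N2O4.
Molar mass = 202.210 g/mol.
Mass from O: 4 × 15.999 = 63.996 g/mol.
%O = 63.996 / 202.210 × 100 = 31.65%.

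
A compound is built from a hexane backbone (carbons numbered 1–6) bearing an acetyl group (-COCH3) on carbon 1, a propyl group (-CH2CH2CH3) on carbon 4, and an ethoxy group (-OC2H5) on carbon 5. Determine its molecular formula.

C13H26O2

Atom tally by fragment:
  CH3COCH2 → C:3 H:5 O:1
  CH2 → C:1 H:2
  CH2 → C:1 H:2
  CH(CH2CH2CH3) → C:4 H:8
  CH(OC2H5) → C:3 H:6 O:1
  CH3 → C:1 H:3
Element totals:
  C: 13
  H: 26
  O: 2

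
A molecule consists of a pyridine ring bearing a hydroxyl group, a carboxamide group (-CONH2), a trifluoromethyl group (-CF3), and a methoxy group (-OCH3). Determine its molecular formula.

Atom tally by fragment:
  pyridine ring core → C:5 H:5 N:1
  (− 4 ring H displaced by substituents)
  + OH → O:1 H:1
  + CONH2 → C:1 H:2 O:1 N:1
  + CF3 → C:1 F:3
  + OCH3 → C:1 H:3 O:1
Element totals:
  C: 8
  H: 7
  F: 3
  N: 2
  O: 3

C8H7F3N2O3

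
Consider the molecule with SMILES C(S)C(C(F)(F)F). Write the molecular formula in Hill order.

C3H5F3S

Atom tally by fragment:
  HSCH2 → C:1 H:3 S:1
  CH2CF3 → C:2 H:2 F:3
Element totals:
  C: 3
  H: 5
  F: 3
  S: 1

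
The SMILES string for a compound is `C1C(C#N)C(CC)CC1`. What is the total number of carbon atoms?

8

Atom tally by fragment:
  cyclopentane ring core → C:5 H:10
  (− 2 ring H displaced by substituents)
  + CN → C:1 N:1
  + C2H5 → C:2 H:5
Element totals:
  C: 8
  H: 13
  N: 1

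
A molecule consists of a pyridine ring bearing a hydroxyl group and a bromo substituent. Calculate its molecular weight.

Atom tally by fragment:
  pyridine ring core → C:5 H:5 N:1
  (− 2 ring H displaced by substituents)
  + OH → O:1 H:1
  + Br → Br:1
Element totals:
  C: 5
  H: 4
  Br: 1
  N: 1
  O: 1
Molecular formula: C5H4BrNO.
  M = 5(12.011) + 4(1.008) + 79.904 + 14.007 + 15.999
    = 60.055 + 4.032 + 79.904 + 14.007 + 15.999 = 173.997

174.00 g/mol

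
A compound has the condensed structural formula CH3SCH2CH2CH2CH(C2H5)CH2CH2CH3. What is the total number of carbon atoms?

Atom tally by fragment:
  CH3SCH2 → C:2 H:5 S:1
  CH2 → C:1 H:2
  CH2 → C:1 H:2
  CH(C2H5) → C:3 H:6
  CH2 → C:1 H:2
  CH2 → C:1 H:2
  CH3 → C:1 H:3
Element totals:
  C: 10
  H: 22
  S: 1

10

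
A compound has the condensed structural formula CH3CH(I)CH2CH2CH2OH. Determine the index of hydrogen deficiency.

0

Atom tally by fragment:
  CH3 → C:1 H:3
  CH(I) → C:1 H:1 I:1
  CH2 → C:1 H:2
  CH2CH2OH → C:2 H:5 O:1
Element totals:
  C: 5
  H: 11
  I: 1
  O: 1
Molecular formula: C5H11IO.
DoU = (2C + 2 + N − H − X) / 2 = (2·5 + 2 + 0 − 11 − 1) / 2 = 0.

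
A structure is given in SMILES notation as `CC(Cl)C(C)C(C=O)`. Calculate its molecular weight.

Atom tally by fragment:
  CH3 → C:1 H:3
  CH(Cl) → C:1 H:1 Cl:1
  CH(CH3) → C:2 H:4
  CH2CHO → C:2 H:3 O:1
Element totals:
  C: 6
  H: 11
  Cl: 1
  O: 1
Molecular formula: C6H11ClO.
  M = 6(12.011) + 11(1.008) + 35.45 + 15.999
    = 72.066 + 11.088 + 35.450 + 15.999 = 134.603

134.60 g/mol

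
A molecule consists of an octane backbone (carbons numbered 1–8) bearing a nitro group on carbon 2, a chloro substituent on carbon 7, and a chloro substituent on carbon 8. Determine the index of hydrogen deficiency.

1

Atom tally by fragment:
  CH3 → C:1 H:3
  CH(NO2) → C:1 H:1 N:1 O:2
  CH2 → C:1 H:2
  CH2 → C:1 H:2
  CH2 → C:1 H:2
  CH2 → C:1 H:2
  CH(Cl) → C:1 H:1 Cl:1
  CH2Cl → C:1 H:2 Cl:1
Element totals:
  C: 8
  H: 15
  Cl: 2
  N: 1
  O: 2
Molecular formula: C8H15Cl2NO2.
DoU = (2C + 2 + N − H − X) / 2 = (2·8 + 2 + 1 − 15 − 2) / 2 = 1.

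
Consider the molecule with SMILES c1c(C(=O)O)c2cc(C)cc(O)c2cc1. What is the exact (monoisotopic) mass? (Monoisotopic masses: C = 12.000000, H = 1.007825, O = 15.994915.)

Atom tally by fragment:
  naphthalene ring system core → C:10 H:8
  (− 3 ring H displaced by substituents)
  + COOH → C:1 H:1 O:2
  + CH3 → C:1 H:3
  + OH → O:1 H:1
Element totals:
  C: 12
  H: 10
  O: 3
Molecular formula: C12H10O3.
  M = 12(12.0) + 10(1.007825) + 3(15.994915)
    = 144.000000 + 10.078250 + 47.984745 = 202.062995

202.0630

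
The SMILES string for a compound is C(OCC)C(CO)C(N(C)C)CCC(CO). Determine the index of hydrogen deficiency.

Atom tally by fragment:
  C2H5OCH2 → C:3 H:7 O:1
  CH(CH2OH) → C:2 H:4 O:1
  CH(N(CH3)2) → C:3 H:7 N:1
  CH2 → C:1 H:2
  CH2 → C:1 H:2
  CH2CH2OH → C:2 H:5 O:1
Element totals:
  C: 12
  H: 27
  N: 1
  O: 3
Molecular formula: C12H27NO3.
DoU = (2C + 2 + N − H − X) / 2 = (2·12 + 2 + 1 − 27 − 0) / 2 = 0.

0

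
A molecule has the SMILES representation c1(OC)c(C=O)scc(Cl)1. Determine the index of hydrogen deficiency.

Atom tally by fragment:
  thiophene ring core → C:4 H:4 S:1
  (− 3 ring H displaced by substituents)
  + OCH3 → C:1 H:3 O:1
  + CHO → C:1 H:1 O:1
  + Cl → Cl:1
Element totals:
  C: 6
  H: 5
  Cl: 1
  O: 2
  S: 1
Molecular formula: C6H5ClO2S.
DoU = (2C + 2 + N − H − X) / 2 = (2·6 + 2 + 0 − 5 − 1) / 2 = 4.

4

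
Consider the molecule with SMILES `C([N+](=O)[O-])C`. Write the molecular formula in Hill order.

C2H5NO2

Atom tally by fragment:
  O2NCH2 → C:1 H:2 N:1 O:2
  CH3 → C:1 H:3
Element totals:
  C: 2
  H: 5
  N: 1
  O: 2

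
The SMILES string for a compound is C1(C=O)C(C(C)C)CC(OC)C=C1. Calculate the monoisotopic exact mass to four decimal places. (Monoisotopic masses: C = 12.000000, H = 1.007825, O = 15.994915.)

182.1307

Atom tally by fragment:
  cyclohexene ring core → C:6 H:10
  (− 3 ring H displaced by substituents)
  + CHO → C:1 H:1 O:1
  + CH(CH3)2 → C:3 H:7
  + OCH3 → C:1 H:3 O:1
Element totals:
  C: 11
  H: 18
  O: 2
Molecular formula: C11H18O2.
  M = 11(12.0) + 18(1.007825) + 2(15.994915)
    = 132.000000 + 18.140850 + 31.989830 = 182.130680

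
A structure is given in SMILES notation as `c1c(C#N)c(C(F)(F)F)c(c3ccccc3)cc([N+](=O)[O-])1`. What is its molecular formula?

C14H7F3N2O2

Atom tally by fragment:
  benzene ring core → C:6 H:6
  (− 4 ring H displaced by substituents)
  + CN → C:1 N:1
  + CF3 → C:1 F:3
  + C6H5 → C:6 H:5
  + NO2 → N:1 O:2
Element totals:
  C: 14
  H: 7
  F: 3
  N: 2
  O: 2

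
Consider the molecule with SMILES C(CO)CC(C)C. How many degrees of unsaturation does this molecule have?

Atom tally by fragment:
  HOCH2CH2 → C:2 H:5 O:1
  CH2 → C:1 H:2
  CH(CH3) → C:2 H:4
  CH3 → C:1 H:3
Element totals:
  C: 6
  H: 14
  O: 1
Molecular formula: C6H14O.
DoU = (2C + 2 + N − H − X) / 2 = (2·6 + 2 + 0 − 14 − 0) / 2 = 0.

0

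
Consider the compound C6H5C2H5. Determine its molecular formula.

C8H10

Atom tally by fragment:
  benzene ring core → C:6 H:6
  (− 1 ring H displaced by substituents)
  + C2H5 → C:2 H:5
Element totals:
  C: 8
  H: 10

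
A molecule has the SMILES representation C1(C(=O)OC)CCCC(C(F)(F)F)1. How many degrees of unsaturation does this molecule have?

Atom tally by fragment:
  cyclopentane ring core → C:5 H:10
  (− 2 ring H displaced by substituents)
  + COOCH3 → C:2 H:3 O:2
  + CF3 → C:1 F:3
Element totals:
  C: 8
  H: 11
  F: 3
  O: 2
Molecular formula: C8H11F3O2.
DoU = (2C + 2 + N − H − X) / 2 = (2·8 + 2 + 0 − 11 − 3) / 2 = 2.

2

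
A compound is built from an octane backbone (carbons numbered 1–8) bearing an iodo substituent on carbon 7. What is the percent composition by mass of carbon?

40.02%

Atom tally by fragment:
  CH3 → C:1 H:3
  CH2 → C:1 H:2
  CH2 → C:1 H:2
  CH2 → C:1 H:2
  CH2 → C:1 H:2
  CH2 → C:1 H:2
  CH(I) → C:1 H:1 I:1
  CH3 → C:1 H:3
Element totals:
  C: 8
  H: 17
  I: 1
Molecular formula: C8H17I.
Molar mass = 240.128 g/mol.
Mass from C: 8 × 12.011 = 96.088 g/mol.
%C = 96.088 / 240.128 × 100 = 40.02%.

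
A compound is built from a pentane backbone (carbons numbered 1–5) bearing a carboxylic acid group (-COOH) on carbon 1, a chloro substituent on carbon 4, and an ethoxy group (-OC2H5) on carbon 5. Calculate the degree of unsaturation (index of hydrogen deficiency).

1

Atom tally by fragment:
  HOOCCH2 → C:2 H:3 O:2
  CH2 → C:1 H:2
  CH2 → C:1 H:2
  CH(Cl) → C:1 H:1 Cl:1
  CH2OC2H5 → C:3 H:7 O:1
Element totals:
  C: 8
  H: 15
  Cl: 1
  O: 3
Molecular formula: C8H15ClO3.
DoU = (2C + 2 + N − H − X) / 2 = (2·8 + 2 + 0 − 15 − 1) / 2 = 1.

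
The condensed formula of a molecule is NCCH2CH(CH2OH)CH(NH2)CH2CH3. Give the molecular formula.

C7H14N2O

Element totals:
  C: 7
  H: 14
  N: 2
  O: 1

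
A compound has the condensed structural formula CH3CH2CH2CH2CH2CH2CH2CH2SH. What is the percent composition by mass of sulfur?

Element totals:
  C: 8
  H: 18
  S: 1
Molecular formula: C8H18S.
Molar mass = 146.292 g/mol.
Mass from S: 1 × 32.06 = 32.060 g/mol.
%S = 32.060 / 146.292 × 100 = 21.92%.

21.92%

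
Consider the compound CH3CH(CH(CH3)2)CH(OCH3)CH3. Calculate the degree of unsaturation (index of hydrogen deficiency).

Atom tally by fragment:
  CH3 → C:1 H:3
  CH(CH(CH3)2) → C:4 H:8
  CH(OCH3) → C:2 H:4 O:1
  CH3 → C:1 H:3
Element totals:
  C: 8
  H: 18
  O: 1
Molecular formula: C8H18O.
DoU = (2C + 2 + N − H − X) / 2 = (2·8 + 2 + 0 − 18 − 0) / 2 = 0.

0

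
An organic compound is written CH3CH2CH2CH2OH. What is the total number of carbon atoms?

4

Element totals:
  C: 4
  H: 10
  O: 1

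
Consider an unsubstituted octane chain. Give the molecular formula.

C8H18

Atom tally by fragment:
  CH3 → C:1 H:3
  CH2 → C:1 H:2
  CH2 → C:1 H:2
  CH2 → C:1 H:2
  CH2 → C:1 H:2
  CH2 → C:1 H:2
  CH2 → C:1 H:2
  CH3 → C:1 H:3
Element totals:
  C: 8
  H: 18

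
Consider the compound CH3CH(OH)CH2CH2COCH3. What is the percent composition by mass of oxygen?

Atom tally by fragment:
  CH3 → C:1 H:3
  CH(OH) → C:1 H:2 O:1
  CH2 → C:1 H:2
  CH2COCH3 → C:3 H:5 O:1
Element totals:
  C: 6
  H: 12
  O: 2
Molecular formula: C6H12O2.
Molar mass = 116.160 g/mol.
Mass from O: 2 × 15.999 = 31.998 g/mol.
%O = 31.998 / 116.160 × 100 = 27.55%.

27.55%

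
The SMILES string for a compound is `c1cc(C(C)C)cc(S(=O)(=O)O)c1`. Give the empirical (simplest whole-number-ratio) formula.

C9H12O3S

Atom tally by fragment:
  benzene ring core → C:6 H:6
  (− 2 ring H displaced by substituents)
  + CH(CH3)2 → C:3 H:7
  + SO3H → S:1 O:3 H:1
Element totals:
  C: 9
  H: 12
  O: 3
  S: 1
Molecular formula: C9H12O3S.
gcd of subscripts (9, 12, 3, 1) = 1, so the empirical formula equals the molecular formula.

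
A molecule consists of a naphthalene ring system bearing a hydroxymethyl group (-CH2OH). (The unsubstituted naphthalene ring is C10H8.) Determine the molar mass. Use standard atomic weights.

Atom tally by fragment:
  naphthalene ring system core → C:10 H:8
  (− 1 ring H displaced by substituents)
  + CH2OH → C:1 H:3 O:1
Element totals:
  C: 11
  H: 10
  O: 1
Molecular formula: C11H10O.
  M = 11(12.011) + 10(1.008) + 15.999
    = 132.121 + 10.080 + 15.999 = 158.200

158.20 g/mol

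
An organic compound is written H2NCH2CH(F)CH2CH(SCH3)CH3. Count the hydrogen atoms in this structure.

14

Atom tally by fragment:
  H2NCH2 → C:1 H:4 N:1
  CH(F) → C:1 H:1 F:1
  CH2 → C:1 H:2
  CH(SCH3) → C:2 H:4 S:1
  CH3 → C:1 H:3
Element totals:
  C: 6
  H: 14
  F: 1
  N: 1
  S: 1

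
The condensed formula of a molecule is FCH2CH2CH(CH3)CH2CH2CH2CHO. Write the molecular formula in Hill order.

C8H15FO

Element totals:
  C: 8
  H: 15
  F: 1
  O: 1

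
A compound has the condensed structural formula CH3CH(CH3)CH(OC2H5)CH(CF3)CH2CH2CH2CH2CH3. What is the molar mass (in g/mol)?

Atom tally by fragment:
  CH3 → C:1 H:3
  CH(CH3) → C:2 H:4
  CH(OC2H5) → C:3 H:6 O:1
  CH(CF3) → C:2 H:1 F:3
  CH2 → C:1 H:2
  CH2 → C:1 H:2
  CH2 → C:1 H:2
  CH2 → C:1 H:2
  CH3 → C:1 H:3
Element totals:
  C: 13
  H: 25
  F: 3
  O: 1
Molecular formula: C13H25F3O.
  M = 13(12.011) + 25(1.008) + 3(18.998) + 15.999
    = 156.143 + 25.200 + 56.994 + 15.999 = 254.336

254.34 g/mol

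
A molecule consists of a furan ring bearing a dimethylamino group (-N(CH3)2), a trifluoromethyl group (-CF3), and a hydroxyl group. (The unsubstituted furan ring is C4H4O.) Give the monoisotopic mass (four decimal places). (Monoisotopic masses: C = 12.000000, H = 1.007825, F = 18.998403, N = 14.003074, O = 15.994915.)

195.0507

Atom tally by fragment:
  furan ring core → C:4 H:4 O:1
  (− 3 ring H displaced by substituents)
  + N(CH3)2 → N:1 C:2 H:6
  + CF3 → C:1 F:3
  + OH → O:1 H:1
Element totals:
  C: 7
  H: 8
  F: 3
  N: 1
  O: 2
Molecular formula: C7H8F3NO2.
  M = 7(12.0) + 8(1.007825) + 3(18.998403) + 14.003074 + 2(15.994915)
    = 84.000000 + 8.062600 + 56.995209 + 14.003074 + 31.989830 = 195.050713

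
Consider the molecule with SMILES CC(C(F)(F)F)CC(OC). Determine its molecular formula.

C6H11F3O

Atom tally by fragment:
  CH3 → C:1 H:3
  CH(CF3) → C:2 H:1 F:3
  CH2 → C:1 H:2
  CH2OCH3 → C:2 H:5 O:1
Element totals:
  C: 6
  H: 11
  F: 3
  O: 1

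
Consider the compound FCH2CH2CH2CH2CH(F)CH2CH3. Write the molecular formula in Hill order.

Atom tally by fragment:
  FCH2 → C:1 H:2 F:1
  CH2 → C:1 H:2
  CH2 → C:1 H:2
  CH2 → C:1 H:2
  CH(F) → C:1 H:1 F:1
  CH2 → C:1 H:2
  CH3 → C:1 H:3
Element totals:
  C: 7
  H: 14
  F: 2

C7H14F2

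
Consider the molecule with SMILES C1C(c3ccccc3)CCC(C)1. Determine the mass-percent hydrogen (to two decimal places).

10.06%

Atom tally by fragment:
  cyclopentane ring core → C:5 H:10
  (− 2 ring H displaced by substituents)
  + C6H5 → C:6 H:5
  + CH3 → C:1 H:3
Element totals:
  C: 12
  H: 16
Molecular formula: C12H16.
Molar mass = 160.260 g/mol.
Mass from H: 16 × 1.008 = 16.128 g/mol.
%H = 16.128 / 160.260 × 100 = 10.06%.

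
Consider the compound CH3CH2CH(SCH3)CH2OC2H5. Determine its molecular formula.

C7H16OS

Atom tally by fragment:
  CH3 → C:1 H:3
  CH2 → C:1 H:2
  CH(SCH3) → C:2 H:4 S:1
  CH2OC2H5 → C:3 H:7 O:1
Element totals:
  C: 7
  H: 16
  O: 1
  S: 1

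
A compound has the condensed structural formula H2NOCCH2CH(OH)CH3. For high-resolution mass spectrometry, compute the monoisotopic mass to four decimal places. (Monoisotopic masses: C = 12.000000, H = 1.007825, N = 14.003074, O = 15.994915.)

Atom tally by fragment:
  H2NOCCH2 → C:2 H:4 O:1 N:1
  CH(OH) → C:1 H:2 O:1
  CH3 → C:1 H:3
Element totals:
  C: 4
  H: 9
  N: 1
  O: 2
Molecular formula: C4H9NO2.
  M = 4(12.0) + 9(1.007825) + 14.003074 + 2(15.994915)
    = 48.000000 + 9.070425 + 14.003074 + 31.989830 = 103.063329

103.0633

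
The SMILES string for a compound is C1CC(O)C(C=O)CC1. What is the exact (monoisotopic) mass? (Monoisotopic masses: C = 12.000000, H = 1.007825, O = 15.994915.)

Atom tally by fragment:
  cyclohexane ring core → C:6 H:12
  (− 2 ring H displaced by substituents)
  + OH → O:1 H:1
  + CHO → C:1 H:1 O:1
Element totals:
  C: 7
  H: 12
  O: 2
Molecular formula: C7H12O2.
  M = 7(12.0) + 12(1.007825) + 2(15.994915)
    = 84.000000 + 12.093900 + 31.989830 = 128.083730

128.0837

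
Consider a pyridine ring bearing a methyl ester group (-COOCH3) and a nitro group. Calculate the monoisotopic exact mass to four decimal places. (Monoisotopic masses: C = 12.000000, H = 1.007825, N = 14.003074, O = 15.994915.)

182.0328

Atom tally by fragment:
  pyridine ring core → C:5 H:5 N:1
  (− 2 ring H displaced by substituents)
  + COOCH3 → C:2 H:3 O:2
  + NO2 → N:1 O:2
Element totals:
  C: 7
  H: 6
  N: 2
  O: 4
Molecular formula: C7H6N2O4.
  M = 7(12.0) + 6(1.007825) + 2(14.003074) + 4(15.994915)
    = 84.000000 + 6.046950 + 28.006148 + 63.979660 = 182.032758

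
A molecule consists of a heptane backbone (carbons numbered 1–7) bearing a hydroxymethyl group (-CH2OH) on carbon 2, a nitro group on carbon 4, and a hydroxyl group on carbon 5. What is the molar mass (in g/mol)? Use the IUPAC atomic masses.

Atom tally by fragment:
  CH3 → C:1 H:3
  CH(CH2OH) → C:2 H:4 O:1
  CH2 → C:1 H:2
  CH(NO2) → C:1 H:1 N:1 O:2
  CH(OH) → C:1 H:2 O:1
  CH2 → C:1 H:2
  CH3 → C:1 H:3
Element totals:
  C: 8
  H: 17
  N: 1
  O: 4
Molecular formula: C8H17NO4.
  M = 8(12.011) + 17(1.008) + 14.007 + 4(15.999)
    = 96.088 + 17.136 + 14.007 + 63.996 = 191.227

191.23 g/mol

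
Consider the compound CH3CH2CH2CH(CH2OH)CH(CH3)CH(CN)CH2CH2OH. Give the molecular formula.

C11H21NO2

Element totals:
  C: 11
  H: 21
  N: 1
  O: 2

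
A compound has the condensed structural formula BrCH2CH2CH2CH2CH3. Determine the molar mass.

Atom tally by fragment:
  BrCH2 → C:1 H:2 Br:1
  CH2 → C:1 H:2
  CH2 → C:1 H:2
  CH2 → C:1 H:2
  CH3 → C:1 H:3
Element totals:
  C: 5
  H: 11
  Br: 1
Molecular formula: C5H11Br.
  M = 5(12.011) + 11(1.008) + 79.904
    = 60.055 + 11.088 + 79.904 = 151.047

151.05 g/mol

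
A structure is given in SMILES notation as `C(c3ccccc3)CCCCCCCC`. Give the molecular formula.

C15H24

Atom tally by fragment:
  C6H5CH2 → C:7 H:7
  CH2 → C:1 H:2
  CH2 → C:1 H:2
  CH2 → C:1 H:2
  CH2 → C:1 H:2
  CH2 → C:1 H:2
  CH2 → C:1 H:2
  CH2 → C:1 H:2
  CH3 → C:1 H:3
Element totals:
  C: 15
  H: 24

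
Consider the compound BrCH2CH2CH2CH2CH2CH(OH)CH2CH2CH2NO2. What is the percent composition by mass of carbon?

Element totals:
  C: 9
  H: 18
  Br: 1
  N: 1
  O: 3
Molecular formula: C9H18BrNO3.
Molar mass = 268.151 g/mol.
Mass from C: 9 × 12.011 = 108.099 g/mol.
%C = 108.099 / 268.151 × 100 = 40.31%.

40.31%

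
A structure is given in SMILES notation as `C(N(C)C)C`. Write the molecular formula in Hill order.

C4H11N

Atom tally by fragment:
  (CH3)2NCH2 → C:3 H:8 N:1
  CH3 → C:1 H:3
Element totals:
  C: 4
  H: 11
  N: 1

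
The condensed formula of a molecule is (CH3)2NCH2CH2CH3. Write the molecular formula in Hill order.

C5H13N

Atom tally by fragment:
  (CH3)2NCH2 → C:3 H:8 N:1
  CH2 → C:1 H:2
  CH3 → C:1 H:3
Element totals:
  C: 5
  H: 13
  N: 1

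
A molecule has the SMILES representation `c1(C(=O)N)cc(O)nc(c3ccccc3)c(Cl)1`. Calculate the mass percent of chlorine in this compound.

Atom tally by fragment:
  pyridine ring core → C:5 H:5 N:1
  (− 4 ring H displaced by substituents)
  + CONH2 → C:1 H:2 O:1 N:1
  + OH → O:1 H:1
  + C6H5 → C:6 H:5
  + Cl → Cl:1
Element totals:
  C: 12
  H: 9
  Cl: 1
  N: 2
  O: 2
Molecular formula: C12H9ClN2O2.
Molar mass = 248.666 g/mol.
Mass from Cl: 1 × 35.45 = 35.450 g/mol.
%Cl = 35.450 / 248.666 × 100 = 14.26%.

14.26%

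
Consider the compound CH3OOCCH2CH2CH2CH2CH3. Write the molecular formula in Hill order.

Atom tally by fragment:
  CH3OOCCH2 → C:3 H:5 O:2
  CH2 → C:1 H:2
  CH2 → C:1 H:2
  CH2 → C:1 H:2
  CH3 → C:1 H:3
Element totals:
  C: 7
  H: 14
  O: 2

C7H14O2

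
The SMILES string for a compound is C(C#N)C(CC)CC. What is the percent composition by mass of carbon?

Atom tally by fragment:
  NCCH2 → C:2 H:2 N:1
  CH(C2H5) → C:3 H:6
  CH2 → C:1 H:2
  CH3 → C:1 H:3
Element totals:
  C: 7
  H: 13
  N: 1
Molecular formula: C7H13N.
Molar mass = 111.188 g/mol.
Mass from C: 7 × 12.011 = 84.077 g/mol.
%C = 84.077 / 111.188 × 100 = 75.62%.

75.62%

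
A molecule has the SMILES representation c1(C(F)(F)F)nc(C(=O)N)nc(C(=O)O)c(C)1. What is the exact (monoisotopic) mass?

249.0361

Atom tally by fragment:
  pyrimidine ring core → C:4 H:4 N:2
  (− 4 ring H displaced by substituents)
  + CF3 → C:1 F:3
  + CONH2 → C:1 H:2 O:1 N:1
  + COOH → C:1 H:1 O:2
  + CH3 → C:1 H:3
Element totals:
  C: 8
  H: 6
  F: 3
  N: 3
  O: 3
Molecular formula: C8H6F3N3O3.
  M = 8(12.0) + 6(1.007825) + 3(18.998403) + 3(14.003074) + 3(15.994915)
    = 96.000000 + 6.046950 + 56.995209 + 42.009222 + 47.984745 = 249.036126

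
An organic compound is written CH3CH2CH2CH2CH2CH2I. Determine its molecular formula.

C6H13I

Element totals:
  C: 6
  H: 13
  I: 1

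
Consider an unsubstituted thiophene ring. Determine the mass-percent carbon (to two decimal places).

Atom tally by fragment:
  thiophene ring core → C:4 H:4 S:1
Element totals:
  C: 4
  H: 4
  S: 1
Molecular formula: C4H4S.
Molar mass = 84.136 g/mol.
Mass from C: 4 × 12.011 = 48.044 g/mol.
%C = 48.044 / 84.136 × 100 = 57.10%.

57.10%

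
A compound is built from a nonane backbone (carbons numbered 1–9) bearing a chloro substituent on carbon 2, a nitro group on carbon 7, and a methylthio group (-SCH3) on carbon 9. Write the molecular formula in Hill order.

Atom tally by fragment:
  CH3 → C:1 H:3
  CH(Cl) → C:1 H:1 Cl:1
  CH2 → C:1 H:2
  CH2 → C:1 H:2
  CH2 → C:1 H:2
  CH2 → C:1 H:2
  CH(NO2) → C:1 H:1 N:1 O:2
  CH2 → C:1 H:2
  CH2SCH3 → C:2 H:5 S:1
Element totals:
  C: 10
  H: 20
  Cl: 1
  N: 1
  O: 2
  S: 1

C10H20ClNO2S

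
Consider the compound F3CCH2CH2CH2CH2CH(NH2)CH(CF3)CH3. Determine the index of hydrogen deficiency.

Element totals:
  C: 9
  H: 15
  F: 6
  N: 1
Molecular formula: C9H15F6N.
DoU = (2C + 2 + N − H − X) / 2 = (2·9 + 2 + 1 − 15 − 6) / 2 = 0.

0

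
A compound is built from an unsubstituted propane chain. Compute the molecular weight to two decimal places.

44.10 g/mol

Atom tally by fragment:
  CH3 → C:1 H:3
  CH2 → C:1 H:2
  CH3 → C:1 H:3
Element totals:
  C: 3
  H: 8
Molecular formula: C3H8.
  M = 3(12.011) + 8(1.008)
    = 36.033 + 8.064 = 44.097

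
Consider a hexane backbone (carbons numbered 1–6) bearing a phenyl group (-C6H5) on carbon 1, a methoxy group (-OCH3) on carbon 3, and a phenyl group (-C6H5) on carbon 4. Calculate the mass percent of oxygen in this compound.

Atom tally by fragment:
  C6H5CH2 → C:7 H:7
  CH2 → C:1 H:2
  CH(OCH3) → C:2 H:4 O:1
  CH(C6H5) → C:7 H:6
  CH2 → C:1 H:2
  CH3 → C:1 H:3
Element totals:
  C: 19
  H: 24
  O: 1
Molecular formula: C19H24O.
Molar mass = 268.400 g/mol.
Mass from O: 1 × 15.999 = 15.999 g/mol.
%O = 15.999 / 268.400 × 100 = 5.96%.

5.96%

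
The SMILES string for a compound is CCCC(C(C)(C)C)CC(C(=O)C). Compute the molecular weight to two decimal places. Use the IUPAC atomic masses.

Atom tally by fragment:
  CH3 → C:1 H:3
  CH2 → C:1 H:2
  CH2 → C:1 H:2
  CH(C(CH3)3) → C:5 H:10
  CH2 → C:1 H:2
  CH2COCH3 → C:3 H:5 O:1
Element totals:
  C: 12
  H: 24
  O: 1
Molecular formula: C12H24O.
  M = 12(12.011) + 24(1.008) + 15.999
    = 144.132 + 24.192 + 15.999 = 184.323

184.32 g/mol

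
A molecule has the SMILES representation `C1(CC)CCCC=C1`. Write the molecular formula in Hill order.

Atom tally by fragment:
  cyclohexene ring core → C:6 H:10
  (− 1 ring H displaced by substituents)
  + C2H5 → C:2 H:5
Element totals:
  C: 8
  H: 14

C8H14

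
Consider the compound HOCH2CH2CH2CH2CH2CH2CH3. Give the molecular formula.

Atom tally by fragment:
  HOCH2CH2 → C:2 H:5 O:1
  CH2 → C:1 H:2
  CH2 → C:1 H:2
  CH2 → C:1 H:2
  CH2 → C:1 H:2
  CH3 → C:1 H:3
Element totals:
  C: 7
  H: 16
  O: 1

C7H16O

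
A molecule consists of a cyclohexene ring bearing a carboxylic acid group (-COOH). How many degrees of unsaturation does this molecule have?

3

Atom tally by fragment:
  cyclohexene ring core → C:6 H:10
  (− 1 ring H displaced by substituents)
  + COOH → C:1 H:1 O:2
Element totals:
  C: 7
  H: 10
  O: 2
Molecular formula: C7H10O2.
DoU = (2C + 2 + N − H − X) / 2 = (2·7 + 2 + 0 − 10 − 0) / 2 = 3.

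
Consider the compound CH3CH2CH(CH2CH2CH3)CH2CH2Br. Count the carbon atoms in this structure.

8

Element totals:
  C: 8
  H: 17
  Br: 1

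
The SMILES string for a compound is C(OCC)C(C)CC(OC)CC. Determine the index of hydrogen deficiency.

0

Atom tally by fragment:
  C2H5OCH2 → C:3 H:7 O:1
  CH(CH3) → C:2 H:4
  CH2 → C:1 H:2
  CH(OCH3) → C:2 H:4 O:1
  CH2 → C:1 H:2
  CH3 → C:1 H:3
Element totals:
  C: 10
  H: 22
  O: 2
Molecular formula: C10H22O2.
DoU = (2C + 2 + N − H − X) / 2 = (2·10 + 2 + 0 − 22 − 0) / 2 = 0.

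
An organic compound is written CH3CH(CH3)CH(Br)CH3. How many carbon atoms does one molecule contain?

Element totals:
  C: 5
  H: 11
  Br: 1

5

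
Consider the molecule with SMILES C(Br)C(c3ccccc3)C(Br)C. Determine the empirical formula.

C5H6Br

Atom tally by fragment:
  BrCH2 → C:1 H:2 Br:1
  CH(C6H5) → C:7 H:6
  CH(Br) → C:1 H:1 Br:1
  CH3 → C:1 H:3
Element totals:
  C: 10
  H: 12
  Br: 2
Molecular formula: C10H12Br2.
gcd of subscripts = 2; dividing each by 2:
  Br: 2/2 = 1
  C: 10/2 = 5
  H: 12/2 = 6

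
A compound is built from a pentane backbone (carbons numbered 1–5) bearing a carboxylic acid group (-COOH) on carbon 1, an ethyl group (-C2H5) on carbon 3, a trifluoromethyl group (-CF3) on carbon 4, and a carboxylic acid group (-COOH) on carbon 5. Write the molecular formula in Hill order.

C10H15F3O4

Atom tally by fragment:
  HOOCCH2 → C:2 H:3 O:2
  CH2 → C:1 H:2
  CH(C2H5) → C:3 H:6
  CH(CF3) → C:2 H:1 F:3
  CH2COOH → C:2 H:3 O:2
Element totals:
  C: 10
  H: 15
  F: 3
  O: 4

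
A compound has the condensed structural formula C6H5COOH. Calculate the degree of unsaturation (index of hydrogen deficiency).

5

Element totals:
  C: 7
  H: 6
  O: 2
Molecular formula: C7H6O2.
DoU = (2C + 2 + N − H − X) / 2 = (2·7 + 2 + 0 − 6 − 0) / 2 = 5.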